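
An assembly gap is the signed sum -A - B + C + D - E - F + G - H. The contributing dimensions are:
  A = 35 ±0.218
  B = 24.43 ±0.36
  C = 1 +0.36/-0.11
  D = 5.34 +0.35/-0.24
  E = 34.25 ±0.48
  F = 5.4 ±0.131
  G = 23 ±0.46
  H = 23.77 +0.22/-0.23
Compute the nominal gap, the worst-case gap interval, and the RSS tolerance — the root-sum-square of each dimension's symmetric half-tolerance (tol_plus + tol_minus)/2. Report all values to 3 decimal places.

nominal=-93.510 wc=[-95.729,-90.921] rss=0.911

Stack each dimension's contribution:
  -A: nom -35.000 → Σnom=-35.000; wc +0.218/-0.218 → slack +0.218/-0.218; half-tol=0.218, Σhalf²=0.047524
  -B: nom -24.430 → Σnom=-59.430; wc +0.360/-0.360 → slack +0.578/-0.578; half-tol=0.360, Σhalf²=0.177124
  +C: nom +1.000 → Σnom=-58.430; wc +0.360/-0.110 → slack +0.938/-0.688; half-tol=0.235, Σhalf²=0.232349
  +D: nom +5.340 → Σnom=-53.090; wc +0.350/-0.240 → slack +1.288/-0.928; half-tol=0.295, Σhalf²=0.319374
  -E: nom -34.250 → Σnom=-87.340; wc +0.480/-0.480 → slack +1.768/-1.408; half-tol=0.480, Σhalf²=0.549774
  -F: nom -5.400 → Σnom=-92.740; wc +0.131/-0.131 → slack +1.899/-1.539; half-tol=0.131, Σhalf²=0.566935
  +G: nom +23.000 → Σnom=-69.740; wc +0.460/-0.460 → slack +2.359/-1.999; half-tol=0.460, Σhalf²=0.778535
  -H: nom -23.770 → Σnom=-93.510; wc +0.230/-0.220 → slack +2.589/-2.219; half-tol=0.225, Σhalf²=0.829160
Nominal = -93.510. Worst-case = [-93.510 - 2.219, -93.510 + 2.589] = [-95.729, -90.921]. RSS = √0.829160 = 0.911.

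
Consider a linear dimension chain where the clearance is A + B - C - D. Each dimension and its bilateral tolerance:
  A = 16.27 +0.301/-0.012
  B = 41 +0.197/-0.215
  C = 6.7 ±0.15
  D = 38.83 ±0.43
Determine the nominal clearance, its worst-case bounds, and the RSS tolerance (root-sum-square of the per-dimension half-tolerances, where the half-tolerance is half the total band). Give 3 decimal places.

nominal=11.740 wc=[10.933,12.818] rss=0.524

Stack each dimension's contribution:
  +A: nom +16.270 → Σnom=16.270; wc +0.301/-0.012 → slack +0.301/-0.012; half-tol=0.157, Σhalf²=0.024492
  +B: nom +41.000 → Σnom=57.270; wc +0.197/-0.215 → slack +0.498/-0.227; half-tol=0.206, Σhalf²=0.066928
  -C: nom -6.700 → Σnom=50.570; wc +0.150/-0.150 → slack +0.648/-0.377; half-tol=0.150, Σhalf²=0.089428
  -D: nom -38.830 → Σnom=11.740; wc +0.430/-0.430 → slack +1.078/-0.807; half-tol=0.430, Σhalf²=0.274328
Nominal = 11.740. Worst-case = [11.740 - 0.807, 11.740 + 1.078] = [10.933, 12.818]. RSS = √0.274328 = 0.524.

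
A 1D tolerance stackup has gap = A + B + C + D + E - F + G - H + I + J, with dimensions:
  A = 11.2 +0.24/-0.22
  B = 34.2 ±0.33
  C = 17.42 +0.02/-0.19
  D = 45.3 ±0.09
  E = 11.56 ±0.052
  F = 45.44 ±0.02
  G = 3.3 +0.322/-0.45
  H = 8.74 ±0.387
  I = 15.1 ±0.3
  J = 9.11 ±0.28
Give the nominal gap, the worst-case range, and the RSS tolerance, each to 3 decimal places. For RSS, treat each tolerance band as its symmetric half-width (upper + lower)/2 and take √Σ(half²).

nominal=93.010 wc=[90.691,95.051] rss=0.807

Stack each dimension's contribution:
  +A: nom +11.200 → Σnom=11.200; wc +0.240/-0.220 → slack +0.240/-0.220; half-tol=0.230, Σhalf²=0.052900
  +B: nom +34.200 → Σnom=45.400; wc +0.330/-0.330 → slack +0.570/-0.550; half-tol=0.330, Σhalf²=0.161800
  +C: nom +17.420 → Σnom=62.820; wc +0.020/-0.190 → slack +0.590/-0.740; half-tol=0.105, Σhalf²=0.172825
  +D: nom +45.300 → Σnom=108.120; wc +0.090/-0.090 → slack +0.680/-0.830; half-tol=0.090, Σhalf²=0.180925
  +E: nom +11.560 → Σnom=119.680; wc +0.052/-0.052 → slack +0.732/-0.882; half-tol=0.052, Σhalf²=0.183629
  -F: nom -45.440 → Σnom=74.240; wc +0.020/-0.020 → slack +0.752/-0.902; half-tol=0.020, Σhalf²=0.184029
  +G: nom +3.300 → Σnom=77.540; wc +0.322/-0.450 → slack +1.074/-1.352; half-tol=0.386, Σhalf²=0.333025
  -H: nom -8.740 → Σnom=68.800; wc +0.387/-0.387 → slack +1.461/-1.739; half-tol=0.387, Σhalf²=0.482794
  +I: nom +15.100 → Σnom=83.900; wc +0.300/-0.300 → slack +1.761/-2.039; half-tol=0.300, Σhalf²=0.572794
  +J: nom +9.110 → Σnom=93.010; wc +0.280/-0.280 → slack +2.041/-2.319; half-tol=0.280, Σhalf²=0.651194
Nominal = 93.010. Worst-case = [93.010 - 2.319, 93.010 + 2.041] = [90.691, 95.051]. RSS = √0.651194 = 0.807.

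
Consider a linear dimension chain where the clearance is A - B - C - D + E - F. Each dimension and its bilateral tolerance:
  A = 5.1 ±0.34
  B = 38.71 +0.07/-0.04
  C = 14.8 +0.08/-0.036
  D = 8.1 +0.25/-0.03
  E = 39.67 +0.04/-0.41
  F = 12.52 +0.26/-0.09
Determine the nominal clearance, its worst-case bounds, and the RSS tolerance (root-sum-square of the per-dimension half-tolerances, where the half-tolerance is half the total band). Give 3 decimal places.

nominal=-29.360 wc=[-30.770,-28.784] rss=0.472

Stack each dimension's contribution:
  +A: nom +5.100 → Σnom=5.100; wc +0.340/-0.340 → slack +0.340/-0.340; half-tol=0.340, Σhalf²=0.115600
  -B: nom -38.710 → Σnom=-33.610; wc +0.040/-0.070 → slack +0.380/-0.410; half-tol=0.055, Σhalf²=0.118625
  -C: nom -14.800 → Σnom=-48.410; wc +0.036/-0.080 → slack +0.416/-0.490; half-tol=0.058, Σhalf²=0.121989
  -D: nom -8.100 → Σnom=-56.510; wc +0.030/-0.250 → slack +0.446/-0.740; half-tol=0.140, Σhalf²=0.141589
  +E: nom +39.670 → Σnom=-16.840; wc +0.040/-0.410 → slack +0.486/-1.150; half-tol=0.225, Σhalf²=0.192214
  -F: nom -12.520 → Σnom=-29.360; wc +0.090/-0.260 → slack +0.576/-1.410; half-tol=0.175, Σhalf²=0.222839
Nominal = -29.360. Worst-case = [-29.360 - 1.410, -29.360 + 0.576] = [-30.770, -28.784]. RSS = √0.222839 = 0.472.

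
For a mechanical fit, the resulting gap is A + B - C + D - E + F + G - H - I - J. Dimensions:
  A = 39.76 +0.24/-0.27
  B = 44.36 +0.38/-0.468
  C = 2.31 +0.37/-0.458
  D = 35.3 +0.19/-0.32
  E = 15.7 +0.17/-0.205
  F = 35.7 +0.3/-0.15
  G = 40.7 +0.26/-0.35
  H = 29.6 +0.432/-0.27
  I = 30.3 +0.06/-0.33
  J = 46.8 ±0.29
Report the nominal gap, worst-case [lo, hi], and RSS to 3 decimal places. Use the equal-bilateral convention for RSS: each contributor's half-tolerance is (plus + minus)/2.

nominal=71.110 wc=[68.230,74.033] rss=0.952

Stack each dimension's contribution:
  +A: nom +39.760 → Σnom=39.760; wc +0.240/-0.270 → slack +0.240/-0.270; half-tol=0.255, Σhalf²=0.065025
  +B: nom +44.360 → Σnom=84.120; wc +0.380/-0.468 → slack +0.620/-0.738; half-tol=0.424, Σhalf²=0.244801
  -C: nom -2.310 → Σnom=81.810; wc +0.458/-0.370 → slack +1.078/-1.108; half-tol=0.414, Σhalf²=0.416197
  +D: nom +35.300 → Σnom=117.110; wc +0.190/-0.320 → slack +1.268/-1.428; half-tol=0.255, Σhalf²=0.481222
  -E: nom -15.700 → Σnom=101.410; wc +0.205/-0.170 → slack +1.473/-1.598; half-tol=0.188, Σhalf²=0.516378
  +F: nom +35.700 → Σnom=137.110; wc +0.300/-0.150 → slack +1.773/-1.748; half-tol=0.225, Σhalf²=0.567003
  +G: nom +40.700 → Σnom=177.810; wc +0.260/-0.350 → slack +2.033/-2.098; half-tol=0.305, Σhalf²=0.660028
  -H: nom -29.600 → Σnom=148.210; wc +0.270/-0.432 → slack +2.303/-2.530; half-tol=0.351, Σhalf²=0.783229
  -I: nom -30.300 → Σnom=117.910; wc +0.330/-0.060 → slack +2.633/-2.590; half-tol=0.195, Σhalf²=0.821254
  -J: nom -46.800 → Σnom=71.110; wc +0.290/-0.290 → slack +2.923/-2.880; half-tol=0.290, Σhalf²=0.905354
Nominal = 71.110. Worst-case = [71.110 - 2.880, 71.110 + 2.923] = [68.230, 74.033]. RSS = √0.905354 = 0.952.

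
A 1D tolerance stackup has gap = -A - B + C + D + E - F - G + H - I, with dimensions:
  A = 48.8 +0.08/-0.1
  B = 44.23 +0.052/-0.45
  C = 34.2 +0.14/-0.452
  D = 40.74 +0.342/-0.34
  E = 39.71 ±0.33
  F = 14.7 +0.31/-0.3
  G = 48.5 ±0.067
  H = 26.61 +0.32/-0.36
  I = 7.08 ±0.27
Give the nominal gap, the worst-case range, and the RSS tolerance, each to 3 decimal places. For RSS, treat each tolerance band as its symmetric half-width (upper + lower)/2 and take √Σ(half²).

nominal=-22.050 wc=[-24.311,-19.731] rss=0.818

Stack each dimension's contribution:
  -A: nom -48.800 → Σnom=-48.800; wc +0.100/-0.080 → slack +0.100/-0.080; half-tol=0.090, Σhalf²=0.008100
  -B: nom -44.230 → Σnom=-93.030; wc +0.450/-0.052 → slack +0.550/-0.132; half-tol=0.251, Σhalf²=0.071101
  +C: nom +34.200 → Σnom=-58.830; wc +0.140/-0.452 → slack +0.690/-0.584; half-tol=0.296, Σhalf²=0.158717
  +D: nom +40.740 → Σnom=-18.090; wc +0.342/-0.340 → slack +1.032/-0.924; half-tol=0.341, Σhalf²=0.274998
  +E: nom +39.710 → Σnom=21.620; wc +0.330/-0.330 → slack +1.362/-1.254; half-tol=0.330, Σhalf²=0.383898
  -F: nom -14.700 → Σnom=6.920; wc +0.300/-0.310 → slack +1.662/-1.564; half-tol=0.305, Σhalf²=0.476923
  -G: nom -48.500 → Σnom=-41.580; wc +0.067/-0.067 → slack +1.729/-1.631; half-tol=0.067, Σhalf²=0.481412
  +H: nom +26.610 → Σnom=-14.970; wc +0.320/-0.360 → slack +2.049/-1.991; half-tol=0.340, Σhalf²=0.597012
  -I: nom -7.080 → Σnom=-22.050; wc +0.270/-0.270 → slack +2.319/-2.261; half-tol=0.270, Σhalf²=0.669912
Nominal = -22.050. Worst-case = [-22.050 - 2.261, -22.050 + 2.319] = [-24.311, -19.731]. RSS = √0.669912 = 0.818.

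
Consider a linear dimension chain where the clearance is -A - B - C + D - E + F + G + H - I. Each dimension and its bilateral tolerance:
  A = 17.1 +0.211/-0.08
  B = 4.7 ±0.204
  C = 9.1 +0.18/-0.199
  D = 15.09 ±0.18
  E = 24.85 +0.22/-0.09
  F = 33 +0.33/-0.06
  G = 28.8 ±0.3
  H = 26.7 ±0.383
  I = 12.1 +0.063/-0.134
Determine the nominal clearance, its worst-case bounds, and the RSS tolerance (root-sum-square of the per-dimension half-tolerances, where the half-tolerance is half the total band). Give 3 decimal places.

Stack each dimension's contribution:
  -A: nom -17.100 → Σnom=-17.100; wc +0.080/-0.211 → slack +0.080/-0.211; half-tol=0.145, Σhalf²=0.021170
  -B: nom -4.700 → Σnom=-21.800; wc +0.204/-0.204 → slack +0.284/-0.415; half-tol=0.204, Σhalf²=0.062786
  -C: nom -9.100 → Σnom=-30.900; wc +0.199/-0.180 → slack +0.483/-0.595; half-tol=0.190, Σhalf²=0.098696
  +D: nom +15.090 → Σnom=-15.810; wc +0.180/-0.180 → slack +0.663/-0.775; half-tol=0.180, Σhalf²=0.131097
  -E: nom -24.850 → Σnom=-40.660; wc +0.090/-0.220 → slack +0.753/-0.995; half-tol=0.155, Σhalf²=0.155121
  +F: nom +33.000 → Σnom=-7.660; wc +0.330/-0.060 → slack +1.083/-1.055; half-tol=0.195, Σhalf²=0.193146
  +G: nom +28.800 → Σnom=21.140; wc +0.300/-0.300 → slack +1.383/-1.355; half-tol=0.300, Σhalf²=0.283146
  +H: nom +26.700 → Σnom=47.840; wc +0.383/-0.383 → slack +1.766/-1.738; half-tol=0.383, Σhalf²=0.429835
  -I: nom -12.100 → Σnom=35.740; wc +0.134/-0.063 → slack +1.900/-1.801; half-tol=0.099, Σhalf²=0.439538
Nominal = 35.740. Worst-case = [35.740 - 1.801, 35.740 + 1.900] = [33.939, 37.640]. RSS = √0.439538 = 0.663.

nominal=35.740 wc=[33.939,37.640] rss=0.663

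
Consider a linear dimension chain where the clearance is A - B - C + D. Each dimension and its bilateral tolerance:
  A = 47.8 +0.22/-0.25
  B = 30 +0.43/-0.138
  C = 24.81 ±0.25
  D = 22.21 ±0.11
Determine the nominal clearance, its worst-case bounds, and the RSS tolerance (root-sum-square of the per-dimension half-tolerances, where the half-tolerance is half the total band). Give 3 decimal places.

Stack each dimension's contribution:
  +A: nom +47.800 → Σnom=47.800; wc +0.220/-0.250 → slack +0.220/-0.250; half-tol=0.235, Σhalf²=0.055225
  -B: nom -30.000 → Σnom=17.800; wc +0.138/-0.430 → slack +0.358/-0.680; half-tol=0.284, Σhalf²=0.135881
  -C: nom -24.810 → Σnom=-7.010; wc +0.250/-0.250 → slack +0.608/-0.930; half-tol=0.250, Σhalf²=0.198381
  +D: nom +22.210 → Σnom=15.200; wc +0.110/-0.110 → slack +0.718/-1.040; half-tol=0.110, Σhalf²=0.210481
Nominal = 15.200. Worst-case = [15.200 - 1.040, 15.200 + 0.718] = [14.160, 15.918]. RSS = √0.210481 = 0.459.

nominal=15.200 wc=[14.160,15.918] rss=0.459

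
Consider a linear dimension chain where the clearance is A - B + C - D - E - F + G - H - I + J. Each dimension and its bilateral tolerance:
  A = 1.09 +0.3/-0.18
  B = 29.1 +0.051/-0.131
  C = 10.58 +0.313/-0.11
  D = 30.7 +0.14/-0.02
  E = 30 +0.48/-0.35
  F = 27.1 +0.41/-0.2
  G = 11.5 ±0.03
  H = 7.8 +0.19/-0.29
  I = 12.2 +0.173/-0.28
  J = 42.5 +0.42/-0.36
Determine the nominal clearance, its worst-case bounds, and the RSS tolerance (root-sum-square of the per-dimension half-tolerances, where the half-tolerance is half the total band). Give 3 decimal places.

nominal=-71.230 wc=[-73.354,-68.896] rss=0.803

Stack each dimension's contribution:
  +A: nom +1.090 → Σnom=1.090; wc +0.300/-0.180 → slack +0.300/-0.180; half-tol=0.240, Σhalf²=0.057600
  -B: nom -29.100 → Σnom=-28.010; wc +0.131/-0.051 → slack +0.431/-0.231; half-tol=0.091, Σhalf²=0.065881
  +C: nom +10.580 → Σnom=-17.430; wc +0.313/-0.110 → slack +0.744/-0.341; half-tol=0.211, Σhalf²=0.110613
  -D: nom -30.700 → Σnom=-48.130; wc +0.020/-0.140 → slack +0.764/-0.481; half-tol=0.080, Σhalf²=0.117013
  -E: nom -30.000 → Σnom=-78.130; wc +0.350/-0.480 → slack +1.114/-0.961; half-tol=0.415, Σhalf²=0.289238
  -F: nom -27.100 → Σnom=-105.230; wc +0.200/-0.410 → slack +1.314/-1.371; half-tol=0.305, Σhalf²=0.382263
  +G: nom +11.500 → Σnom=-93.730; wc +0.030/-0.030 → slack +1.344/-1.401; half-tol=0.030, Σhalf²=0.383163
  -H: nom -7.800 → Σnom=-101.530; wc +0.290/-0.190 → slack +1.634/-1.591; half-tol=0.240, Σhalf²=0.440763
  -I: nom -12.200 → Σnom=-113.730; wc +0.280/-0.173 → slack +1.914/-1.764; half-tol=0.227, Σhalf²=0.492065
  +J: nom +42.500 → Σnom=-71.230; wc +0.420/-0.360 → slack +2.334/-2.124; half-tol=0.390, Σhalf²=0.644165
Nominal = -71.230. Worst-case = [-71.230 - 2.124, -71.230 + 2.334] = [-73.354, -68.896]. RSS = √0.644165 = 0.803.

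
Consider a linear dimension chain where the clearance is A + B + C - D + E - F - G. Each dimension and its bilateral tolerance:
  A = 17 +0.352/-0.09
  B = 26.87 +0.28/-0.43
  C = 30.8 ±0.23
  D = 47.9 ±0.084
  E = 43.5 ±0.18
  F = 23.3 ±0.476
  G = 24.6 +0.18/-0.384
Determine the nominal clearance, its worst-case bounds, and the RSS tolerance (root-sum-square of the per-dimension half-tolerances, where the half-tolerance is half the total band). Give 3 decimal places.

nominal=22.370 wc=[20.700,24.356] rss=0.757

Stack each dimension's contribution:
  +A: nom +17.000 → Σnom=17.000; wc +0.352/-0.090 → slack +0.352/-0.090; half-tol=0.221, Σhalf²=0.048841
  +B: nom +26.870 → Σnom=43.870; wc +0.280/-0.430 → slack +0.632/-0.520; half-tol=0.355, Σhalf²=0.174866
  +C: nom +30.800 → Σnom=74.670; wc +0.230/-0.230 → slack +0.862/-0.750; half-tol=0.230, Σhalf²=0.227766
  -D: nom -47.900 → Σnom=26.770; wc +0.084/-0.084 → slack +0.946/-0.834; half-tol=0.084, Σhalf²=0.234822
  +E: nom +43.500 → Σnom=70.270; wc +0.180/-0.180 → slack +1.126/-1.014; half-tol=0.180, Σhalf²=0.267222
  -F: nom -23.300 → Σnom=46.970; wc +0.476/-0.476 → slack +1.602/-1.490; half-tol=0.476, Σhalf²=0.493798
  -G: nom -24.600 → Σnom=22.370; wc +0.384/-0.180 → slack +1.986/-1.670; half-tol=0.282, Σhalf²=0.573322
Nominal = 22.370. Worst-case = [22.370 - 1.670, 22.370 + 1.986] = [20.700, 24.356]. RSS = √0.573322 = 0.757.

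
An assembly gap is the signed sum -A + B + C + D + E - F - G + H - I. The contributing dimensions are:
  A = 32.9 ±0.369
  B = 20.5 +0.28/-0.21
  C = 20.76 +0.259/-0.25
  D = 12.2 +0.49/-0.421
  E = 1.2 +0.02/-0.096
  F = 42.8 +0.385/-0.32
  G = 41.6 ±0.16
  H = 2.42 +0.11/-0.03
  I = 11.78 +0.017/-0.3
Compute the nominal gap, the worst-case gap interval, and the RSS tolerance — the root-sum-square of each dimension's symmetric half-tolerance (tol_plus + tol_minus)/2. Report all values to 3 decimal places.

nominal=-72.000 wc=[-73.938,-69.692] rss=0.807

Stack each dimension's contribution:
  -A: nom -32.900 → Σnom=-32.900; wc +0.369/-0.369 → slack +0.369/-0.369; half-tol=0.369, Σhalf²=0.136161
  +B: nom +20.500 → Σnom=-12.400; wc +0.280/-0.210 → slack +0.649/-0.579; half-tol=0.245, Σhalf²=0.196186
  +C: nom +20.760 → Σnom=8.360; wc +0.259/-0.250 → slack +0.908/-0.829; half-tol=0.255, Σhalf²=0.260956
  +D: nom +12.200 → Σnom=20.560; wc +0.490/-0.421 → slack +1.398/-1.250; half-tol=0.456, Σhalf²=0.468437
  +E: nom +1.200 → Σnom=21.760; wc +0.020/-0.096 → slack +1.418/-1.346; half-tol=0.058, Σhalf²=0.471801
  -F: nom -42.800 → Σnom=-21.040; wc +0.320/-0.385 → slack +1.738/-1.731; half-tol=0.353, Σhalf²=0.596057
  -G: nom -41.600 → Σnom=-62.640; wc +0.160/-0.160 → slack +1.898/-1.891; half-tol=0.160, Σhalf²=0.621657
  +H: nom +2.420 → Σnom=-60.220; wc +0.110/-0.030 → slack +2.008/-1.921; half-tol=0.070, Σhalf²=0.626557
  -I: nom -11.780 → Σnom=-72.000; wc +0.300/-0.017 → slack +2.308/-1.938; half-tol=0.159, Σhalf²=0.651679
Nominal = -72.000. Worst-case = [-72.000 - 1.938, -72.000 + 2.308] = [-73.938, -69.692]. RSS = √0.651679 = 0.807.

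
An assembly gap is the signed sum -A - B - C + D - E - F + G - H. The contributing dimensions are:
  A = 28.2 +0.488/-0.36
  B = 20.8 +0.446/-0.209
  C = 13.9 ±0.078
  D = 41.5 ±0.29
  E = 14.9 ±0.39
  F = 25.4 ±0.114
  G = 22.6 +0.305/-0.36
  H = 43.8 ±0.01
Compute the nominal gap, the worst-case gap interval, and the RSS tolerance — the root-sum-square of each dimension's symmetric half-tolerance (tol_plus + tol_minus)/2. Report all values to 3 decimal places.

nominal=-82.900 wc=[-85.076,-81.144] rss=0.808

Stack each dimension's contribution:
  -A: nom -28.200 → Σnom=-28.200; wc +0.360/-0.488 → slack +0.360/-0.488; half-tol=0.424, Σhalf²=0.179776
  -B: nom -20.800 → Σnom=-49.000; wc +0.209/-0.446 → slack +0.569/-0.934; half-tol=0.328, Σhalf²=0.287032
  -C: nom -13.900 → Σnom=-62.900; wc +0.078/-0.078 → slack +0.647/-1.012; half-tol=0.078, Σhalf²=0.293116
  +D: nom +41.500 → Σnom=-21.400; wc +0.290/-0.290 → slack +0.937/-1.302; half-tol=0.290, Σhalf²=0.377216
  -E: nom -14.900 → Σnom=-36.300; wc +0.390/-0.390 → slack +1.327/-1.692; half-tol=0.390, Σhalf²=0.529316
  -F: nom -25.400 → Σnom=-61.700; wc +0.114/-0.114 → slack +1.441/-1.806; half-tol=0.114, Σhalf²=0.542312
  +G: nom +22.600 → Σnom=-39.100; wc +0.305/-0.360 → slack +1.746/-2.166; half-tol=0.333, Σhalf²=0.652868
  -H: nom -43.800 → Σnom=-82.900; wc +0.010/-0.010 → slack +1.756/-2.176; half-tol=0.010, Σhalf²=0.652968
Nominal = -82.900. Worst-case = [-82.900 - 2.176, -82.900 + 1.756] = [-85.076, -81.144]. RSS = √0.652968 = 0.808.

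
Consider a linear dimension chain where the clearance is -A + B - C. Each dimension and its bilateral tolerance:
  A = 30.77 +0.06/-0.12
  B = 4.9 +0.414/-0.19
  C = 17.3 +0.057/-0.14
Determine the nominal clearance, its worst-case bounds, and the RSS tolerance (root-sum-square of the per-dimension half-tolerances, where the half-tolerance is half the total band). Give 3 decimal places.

nominal=-43.170 wc=[-43.477,-42.496] rss=0.330

Stack each dimension's contribution:
  -A: nom -30.770 → Σnom=-30.770; wc +0.120/-0.060 → slack +0.120/-0.060; half-tol=0.090, Σhalf²=0.008100
  +B: nom +4.900 → Σnom=-25.870; wc +0.414/-0.190 → slack +0.534/-0.250; half-tol=0.302, Σhalf²=0.099304
  -C: nom -17.300 → Σnom=-43.170; wc +0.140/-0.057 → slack +0.674/-0.307; half-tol=0.099, Σhalf²=0.109006
Nominal = -43.170. Worst-case = [-43.170 - 0.307, -43.170 + 0.674] = [-43.477, -42.496]. RSS = √0.109006 = 0.330.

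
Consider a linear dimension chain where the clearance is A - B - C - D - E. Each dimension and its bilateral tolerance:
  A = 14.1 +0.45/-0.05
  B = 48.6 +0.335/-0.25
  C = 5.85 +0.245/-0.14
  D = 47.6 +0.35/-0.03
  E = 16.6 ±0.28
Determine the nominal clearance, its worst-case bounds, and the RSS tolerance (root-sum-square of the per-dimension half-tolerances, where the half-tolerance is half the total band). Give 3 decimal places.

nominal=-104.550 wc=[-105.810,-103.400] rss=0.547

Stack each dimension's contribution:
  +A: nom +14.100 → Σnom=14.100; wc +0.450/-0.050 → slack +0.450/-0.050; half-tol=0.250, Σhalf²=0.062500
  -B: nom -48.600 → Σnom=-34.500; wc +0.250/-0.335 → slack +0.700/-0.385; half-tol=0.292, Σhalf²=0.148056
  -C: nom -5.850 → Σnom=-40.350; wc +0.140/-0.245 → slack +0.840/-0.630; half-tol=0.193, Σhalf²=0.185113
  -D: nom -47.600 → Σnom=-87.950; wc +0.030/-0.350 → slack +0.870/-0.980; half-tol=0.190, Σhalf²=0.221213
  -E: nom -16.600 → Σnom=-104.550; wc +0.280/-0.280 → slack +1.150/-1.260; half-tol=0.280, Σhalf²=0.299613
Nominal = -104.550. Worst-case = [-104.550 - 1.260, -104.550 + 1.150] = [-105.810, -103.400]. RSS = √0.299613 = 0.547.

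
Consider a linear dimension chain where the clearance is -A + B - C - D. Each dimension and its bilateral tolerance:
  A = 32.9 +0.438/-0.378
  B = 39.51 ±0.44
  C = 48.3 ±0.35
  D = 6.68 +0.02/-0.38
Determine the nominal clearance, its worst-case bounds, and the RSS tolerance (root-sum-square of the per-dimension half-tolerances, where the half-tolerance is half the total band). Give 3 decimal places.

nominal=-48.370 wc=[-49.618,-46.822] rss=0.723

Stack each dimension's contribution:
  -A: nom -32.900 → Σnom=-32.900; wc +0.378/-0.438 → slack +0.378/-0.438; half-tol=0.408, Σhalf²=0.166464
  +B: nom +39.510 → Σnom=6.610; wc +0.440/-0.440 → slack +0.818/-0.878; half-tol=0.440, Σhalf²=0.360064
  -C: nom -48.300 → Σnom=-41.690; wc +0.350/-0.350 → slack +1.168/-1.228; half-tol=0.350, Σhalf²=0.482564
  -D: nom -6.680 → Σnom=-48.370; wc +0.380/-0.020 → slack +1.548/-1.248; half-tol=0.200, Σhalf²=0.522564
Nominal = -48.370. Worst-case = [-48.370 - 1.248, -48.370 + 1.548] = [-49.618, -46.822]. RSS = √0.522564 = 0.723.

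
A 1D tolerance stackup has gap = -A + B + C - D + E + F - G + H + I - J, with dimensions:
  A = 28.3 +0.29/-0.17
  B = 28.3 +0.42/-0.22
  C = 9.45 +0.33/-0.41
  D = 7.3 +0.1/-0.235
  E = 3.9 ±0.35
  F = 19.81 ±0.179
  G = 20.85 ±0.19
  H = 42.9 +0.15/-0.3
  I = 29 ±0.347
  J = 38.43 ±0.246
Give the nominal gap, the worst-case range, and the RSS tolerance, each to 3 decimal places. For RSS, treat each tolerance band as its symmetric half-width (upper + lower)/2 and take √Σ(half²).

Stack each dimension's contribution:
  -A: nom -28.300 → Σnom=-28.300; wc +0.170/-0.290 → slack +0.170/-0.290; half-tol=0.230, Σhalf²=0.052900
  +B: nom +28.300 → Σnom=0.000; wc +0.420/-0.220 → slack +0.590/-0.510; half-tol=0.320, Σhalf²=0.155300
  +C: nom +9.450 → Σnom=9.450; wc +0.330/-0.410 → slack +0.920/-0.920; half-tol=0.370, Σhalf²=0.292200
  -D: nom -7.300 → Σnom=2.150; wc +0.235/-0.100 → slack +1.155/-1.020; half-tol=0.167, Σhalf²=0.320256
  +E: nom +3.900 → Σnom=6.050; wc +0.350/-0.350 → slack +1.505/-1.370; half-tol=0.350, Σhalf²=0.442756
  +F: nom +19.810 → Σnom=25.860; wc +0.179/-0.179 → slack +1.684/-1.549; half-tol=0.179, Σhalf²=0.474797
  -G: nom -20.850 → Σnom=5.010; wc +0.190/-0.190 → slack +1.874/-1.739; half-tol=0.190, Σhalf²=0.510897
  +H: nom +42.900 → Σnom=47.910; wc +0.150/-0.300 → slack +2.024/-2.039; half-tol=0.225, Σhalf²=0.561522
  +I: nom +29.000 → Σnom=76.910; wc +0.347/-0.347 → slack +2.371/-2.386; half-tol=0.347, Σhalf²=0.681931
  -J: nom -38.430 → Σnom=38.480; wc +0.246/-0.246 → slack +2.617/-2.632; half-tol=0.246, Σhalf²=0.742447
Nominal = 38.480. Worst-case = [38.480 - 2.632, 38.480 + 2.617] = [35.848, 41.097]. RSS = √0.742447 = 0.862.

nominal=38.480 wc=[35.848,41.097] rss=0.862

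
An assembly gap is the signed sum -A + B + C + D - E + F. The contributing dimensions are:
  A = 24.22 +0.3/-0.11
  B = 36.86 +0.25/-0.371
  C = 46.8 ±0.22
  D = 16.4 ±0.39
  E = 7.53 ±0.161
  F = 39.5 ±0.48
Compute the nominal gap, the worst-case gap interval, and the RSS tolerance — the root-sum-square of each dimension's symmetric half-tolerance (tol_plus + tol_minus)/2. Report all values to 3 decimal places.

nominal=107.810 wc=[105.888,109.421] rss=0.772

Stack each dimension's contribution:
  -A: nom -24.220 → Σnom=-24.220; wc +0.110/-0.300 → slack +0.110/-0.300; half-tol=0.205, Σhalf²=0.042025
  +B: nom +36.860 → Σnom=12.640; wc +0.250/-0.371 → slack +0.360/-0.671; half-tol=0.310, Σhalf²=0.138435
  +C: nom +46.800 → Σnom=59.440; wc +0.220/-0.220 → slack +0.580/-0.891; half-tol=0.220, Σhalf²=0.186835
  +D: nom +16.400 → Σnom=75.840; wc +0.390/-0.390 → slack +0.970/-1.281; half-tol=0.390, Σhalf²=0.338935
  -E: nom -7.530 → Σnom=68.310; wc +0.161/-0.161 → slack +1.131/-1.442; half-tol=0.161, Σhalf²=0.364856
  +F: nom +39.500 → Σnom=107.810; wc +0.480/-0.480 → slack +1.611/-1.922; half-tol=0.480, Σhalf²=0.595256
Nominal = 107.810. Worst-case = [107.810 - 1.922, 107.810 + 1.611] = [105.888, 109.421]. RSS = √0.595256 = 0.772.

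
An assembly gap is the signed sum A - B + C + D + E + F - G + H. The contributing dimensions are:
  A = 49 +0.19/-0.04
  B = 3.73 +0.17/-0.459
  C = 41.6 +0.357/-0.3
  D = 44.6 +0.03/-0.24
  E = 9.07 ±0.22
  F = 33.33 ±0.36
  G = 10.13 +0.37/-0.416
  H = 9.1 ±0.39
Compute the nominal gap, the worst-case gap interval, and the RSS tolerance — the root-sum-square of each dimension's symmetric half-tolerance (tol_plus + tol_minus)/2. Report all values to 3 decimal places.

nominal=172.840 wc=[170.750,175.262] rss=0.850

Stack each dimension's contribution:
  +A: nom +49.000 → Σnom=49.000; wc +0.190/-0.040 → slack +0.190/-0.040; half-tol=0.115, Σhalf²=0.013225
  -B: nom -3.730 → Σnom=45.270; wc +0.459/-0.170 → slack +0.649/-0.210; half-tol=0.315, Σhalf²=0.112135
  +C: nom +41.600 → Σnom=86.870; wc +0.357/-0.300 → slack +1.006/-0.510; half-tol=0.329, Σhalf²=0.220048
  +D: nom +44.600 → Σnom=131.470; wc +0.030/-0.240 → slack +1.036/-0.750; half-tol=0.135, Σhalf²=0.238272
  +E: nom +9.070 → Σnom=140.540; wc +0.220/-0.220 → slack +1.256/-0.970; half-tol=0.220, Σhalf²=0.286672
  +F: nom +33.330 → Σnom=173.870; wc +0.360/-0.360 → slack +1.616/-1.330; half-tol=0.360, Σhalf²=0.416272
  -G: nom -10.130 → Σnom=163.740; wc +0.416/-0.370 → slack +2.032/-1.700; half-tol=0.393, Σhalf²=0.570721
  +H: nom +9.100 → Σnom=172.840; wc +0.390/-0.390 → slack +2.422/-2.090; half-tol=0.390, Σhalf²=0.722822
Nominal = 172.840. Worst-case = [172.840 - 2.090, 172.840 + 2.422] = [170.750, 175.262]. RSS = √0.722822 = 0.850.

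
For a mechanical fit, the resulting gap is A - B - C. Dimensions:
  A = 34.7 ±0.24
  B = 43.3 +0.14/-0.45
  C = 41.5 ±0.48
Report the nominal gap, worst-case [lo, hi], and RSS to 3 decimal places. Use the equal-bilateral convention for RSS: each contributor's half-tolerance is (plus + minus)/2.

Stack each dimension's contribution:
  +A: nom +34.700 → Σnom=34.700; wc +0.240/-0.240 → slack +0.240/-0.240; half-tol=0.240, Σhalf²=0.057600
  -B: nom -43.300 → Σnom=-8.600; wc +0.450/-0.140 → slack +0.690/-0.380; half-tol=0.295, Σhalf²=0.144625
  -C: nom -41.500 → Σnom=-50.100; wc +0.480/-0.480 → slack +1.170/-0.860; half-tol=0.480, Σhalf²=0.375025
Nominal = -50.100. Worst-case = [-50.100 - 0.860, -50.100 + 1.170] = [-50.960, -48.930]. RSS = √0.375025 = 0.612.

nominal=-50.100 wc=[-50.960,-48.930] rss=0.612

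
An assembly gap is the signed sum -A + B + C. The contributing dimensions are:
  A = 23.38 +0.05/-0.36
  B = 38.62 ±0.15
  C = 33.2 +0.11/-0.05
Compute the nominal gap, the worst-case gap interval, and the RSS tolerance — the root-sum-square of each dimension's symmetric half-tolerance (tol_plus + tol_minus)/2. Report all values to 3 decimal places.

nominal=48.440 wc=[48.190,49.060] rss=0.266

Stack each dimension's contribution:
  -A: nom -23.380 → Σnom=-23.380; wc +0.360/-0.050 → slack +0.360/-0.050; half-tol=0.205, Σhalf²=0.042025
  +B: nom +38.620 → Σnom=15.240; wc +0.150/-0.150 → slack +0.510/-0.200; half-tol=0.150, Σhalf²=0.064525
  +C: nom +33.200 → Σnom=48.440; wc +0.110/-0.050 → slack +0.620/-0.250; half-tol=0.080, Σhalf²=0.070925
Nominal = 48.440. Worst-case = [48.440 - 0.250, 48.440 + 0.620] = [48.190, 49.060]. RSS = √0.070925 = 0.266.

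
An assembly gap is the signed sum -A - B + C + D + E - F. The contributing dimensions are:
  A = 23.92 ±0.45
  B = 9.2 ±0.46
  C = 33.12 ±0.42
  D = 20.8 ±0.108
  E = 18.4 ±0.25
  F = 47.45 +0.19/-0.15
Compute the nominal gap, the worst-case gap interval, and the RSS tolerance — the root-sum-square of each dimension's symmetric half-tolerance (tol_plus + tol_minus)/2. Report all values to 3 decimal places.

Stack each dimension's contribution:
  -A: nom -23.920 → Σnom=-23.920; wc +0.450/-0.450 → slack +0.450/-0.450; half-tol=0.450, Σhalf²=0.202500
  -B: nom -9.200 → Σnom=-33.120; wc +0.460/-0.460 → slack +0.910/-0.910; half-tol=0.460, Σhalf²=0.414100
  +C: nom +33.120 → Σnom=-0.000; wc +0.420/-0.420 → slack +1.330/-1.330; half-tol=0.420, Σhalf²=0.590500
  +D: nom +20.800 → Σnom=20.800; wc +0.108/-0.108 → slack +1.438/-1.438; half-tol=0.108, Σhalf²=0.602164
  +E: nom +18.400 → Σnom=39.200; wc +0.250/-0.250 → slack +1.688/-1.688; half-tol=0.250, Σhalf²=0.664664
  -F: nom -47.450 → Σnom=-8.250; wc +0.150/-0.190 → slack +1.838/-1.878; half-tol=0.170, Σhalf²=0.693564
Nominal = -8.250. Worst-case = [-8.250 - 1.878, -8.250 + 1.838] = [-10.128, -6.412]. RSS = √0.693564 = 0.833.

nominal=-8.250 wc=[-10.128,-6.412] rss=0.833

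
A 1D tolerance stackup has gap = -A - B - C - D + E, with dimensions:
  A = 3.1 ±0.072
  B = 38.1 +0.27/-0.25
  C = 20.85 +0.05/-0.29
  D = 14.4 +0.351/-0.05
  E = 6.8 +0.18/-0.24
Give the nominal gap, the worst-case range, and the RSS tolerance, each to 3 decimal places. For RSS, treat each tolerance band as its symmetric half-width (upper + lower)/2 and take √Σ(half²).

nominal=-69.650 wc=[-70.633,-68.808] rss=0.431

Stack each dimension's contribution:
  -A: nom -3.100 → Σnom=-3.100; wc +0.072/-0.072 → slack +0.072/-0.072; half-tol=0.072, Σhalf²=0.005184
  -B: nom -38.100 → Σnom=-41.200; wc +0.250/-0.270 → slack +0.322/-0.342; half-tol=0.260, Σhalf²=0.072784
  -C: nom -20.850 → Σnom=-62.050; wc +0.290/-0.050 → slack +0.612/-0.392; half-tol=0.170, Σhalf²=0.101684
  -D: nom -14.400 → Σnom=-76.450; wc +0.050/-0.351 → slack +0.662/-0.743; half-tol=0.200, Σhalf²=0.141884
  +E: nom +6.800 → Σnom=-69.650; wc +0.180/-0.240 → slack +0.842/-0.983; half-tol=0.210, Σhalf²=0.185984
Nominal = -69.650. Worst-case = [-69.650 - 0.983, -69.650 + 0.842] = [-70.633, -68.808]. RSS = √0.185984 = 0.431.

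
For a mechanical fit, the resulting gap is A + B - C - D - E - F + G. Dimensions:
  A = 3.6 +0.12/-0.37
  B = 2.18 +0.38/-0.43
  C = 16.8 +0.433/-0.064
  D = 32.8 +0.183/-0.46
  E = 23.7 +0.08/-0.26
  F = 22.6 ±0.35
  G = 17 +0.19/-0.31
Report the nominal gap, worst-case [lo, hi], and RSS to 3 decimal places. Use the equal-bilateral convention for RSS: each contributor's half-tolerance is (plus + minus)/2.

nominal=-73.120 wc=[-75.276,-71.296] rss=0.777

Stack each dimension's contribution:
  +A: nom +3.600 → Σnom=3.600; wc +0.120/-0.370 → slack +0.120/-0.370; half-tol=0.245, Σhalf²=0.060025
  +B: nom +2.180 → Σnom=5.780; wc +0.380/-0.430 → slack +0.500/-0.800; half-tol=0.405, Σhalf²=0.224050
  -C: nom -16.800 → Σnom=-11.020; wc +0.064/-0.433 → slack +0.564/-1.233; half-tol=0.248, Σhalf²=0.285802
  -D: nom -32.800 → Σnom=-43.820; wc +0.460/-0.183 → slack +1.024/-1.416; half-tol=0.322, Σhalf²=0.389165
  -E: nom -23.700 → Σnom=-67.520; wc +0.260/-0.080 → slack +1.284/-1.496; half-tol=0.170, Σhalf²=0.418065
  -F: nom -22.600 → Σnom=-90.120; wc +0.350/-0.350 → slack +1.634/-1.846; half-tol=0.350, Σhalf²=0.540565
  +G: nom +17.000 → Σnom=-73.120; wc +0.190/-0.310 → slack +1.824/-2.156; half-tol=0.250, Σhalf²=0.603065
Nominal = -73.120. Worst-case = [-73.120 - 2.156, -73.120 + 1.824] = [-75.276, -71.296]. RSS = √0.603065 = 0.777.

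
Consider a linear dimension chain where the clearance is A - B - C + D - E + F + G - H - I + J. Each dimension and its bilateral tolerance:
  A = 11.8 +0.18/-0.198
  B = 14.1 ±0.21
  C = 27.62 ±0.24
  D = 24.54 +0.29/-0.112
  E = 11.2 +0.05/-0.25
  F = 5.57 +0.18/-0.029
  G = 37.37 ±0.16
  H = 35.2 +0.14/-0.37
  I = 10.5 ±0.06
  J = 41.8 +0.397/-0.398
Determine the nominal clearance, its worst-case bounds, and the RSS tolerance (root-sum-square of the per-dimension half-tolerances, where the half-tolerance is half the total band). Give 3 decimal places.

nominal=22.460 wc=[20.863,24.797] rss=0.681

Stack each dimension's contribution:
  +A: nom +11.800 → Σnom=11.800; wc +0.180/-0.198 → slack +0.180/-0.198; half-tol=0.189, Σhalf²=0.035721
  -B: nom -14.100 → Σnom=-2.300; wc +0.210/-0.210 → slack +0.390/-0.408; half-tol=0.210, Σhalf²=0.079821
  -C: nom -27.620 → Σnom=-29.920; wc +0.240/-0.240 → slack +0.630/-0.648; half-tol=0.240, Σhalf²=0.137421
  +D: nom +24.540 → Σnom=-5.380; wc +0.290/-0.112 → slack +0.920/-0.760; half-tol=0.201, Σhalf²=0.177822
  -E: nom -11.200 → Σnom=-16.580; wc +0.250/-0.050 → slack +1.170/-0.810; half-tol=0.150, Σhalf²=0.200322
  +F: nom +5.570 → Σnom=-11.010; wc +0.180/-0.029 → slack +1.350/-0.839; half-tol=0.104, Σhalf²=0.211242
  +G: nom +37.370 → Σnom=26.360; wc +0.160/-0.160 → slack +1.510/-0.999; half-tol=0.160, Σhalf²=0.236842
  -H: nom -35.200 → Σnom=-8.840; wc +0.370/-0.140 → slack +1.880/-1.139; half-tol=0.255, Σhalf²=0.301867
  -I: nom -10.500 → Σnom=-19.340; wc +0.060/-0.060 → slack +1.940/-1.199; half-tol=0.060, Σhalf²=0.305467
  +J: nom +41.800 → Σnom=22.460; wc +0.397/-0.398 → slack +2.337/-1.597; half-tol=0.398, Σhalf²=0.463474
Nominal = 22.460. Worst-case = [22.460 - 1.597, 22.460 + 2.337] = [20.863, 24.797]. RSS = √0.463474 = 0.681.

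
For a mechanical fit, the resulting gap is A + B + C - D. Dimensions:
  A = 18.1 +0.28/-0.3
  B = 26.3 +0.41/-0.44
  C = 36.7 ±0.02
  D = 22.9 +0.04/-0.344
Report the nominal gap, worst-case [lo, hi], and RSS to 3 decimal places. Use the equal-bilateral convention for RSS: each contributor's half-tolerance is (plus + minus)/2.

nominal=58.200 wc=[57.400,59.254] rss=0.550

Stack each dimension's contribution:
  +A: nom +18.100 → Σnom=18.100; wc +0.280/-0.300 → slack +0.280/-0.300; half-tol=0.290, Σhalf²=0.084100
  +B: nom +26.300 → Σnom=44.400; wc +0.410/-0.440 → slack +0.690/-0.740; half-tol=0.425, Σhalf²=0.264725
  +C: nom +36.700 → Σnom=81.100; wc +0.020/-0.020 → slack +0.710/-0.760; half-tol=0.020, Σhalf²=0.265125
  -D: nom -22.900 → Σnom=58.200; wc +0.344/-0.040 → slack +1.054/-0.800; half-tol=0.192, Σhalf²=0.301989
Nominal = 58.200. Worst-case = [58.200 - 0.800, 58.200 + 1.054] = [57.400, 59.254]. RSS = √0.301989 = 0.550.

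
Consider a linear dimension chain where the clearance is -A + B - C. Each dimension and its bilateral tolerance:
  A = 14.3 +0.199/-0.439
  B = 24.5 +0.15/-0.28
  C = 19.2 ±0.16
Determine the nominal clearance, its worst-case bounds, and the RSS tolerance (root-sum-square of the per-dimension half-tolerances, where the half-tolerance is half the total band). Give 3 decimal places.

Stack each dimension's contribution:
  -A: nom -14.300 → Σnom=-14.300; wc +0.439/-0.199 → slack +0.439/-0.199; half-tol=0.319, Σhalf²=0.101761
  +B: nom +24.500 → Σnom=10.200; wc +0.150/-0.280 → slack +0.589/-0.479; half-tol=0.215, Σhalf²=0.147986
  -C: nom -19.200 → Σnom=-9.000; wc +0.160/-0.160 → slack +0.749/-0.639; half-tol=0.160, Σhalf²=0.173586
Nominal = -9.000. Worst-case = [-9.000 - 0.639, -9.000 + 0.749] = [-9.639, -8.251]. RSS = √0.173586 = 0.417.

nominal=-9.000 wc=[-9.639,-8.251] rss=0.417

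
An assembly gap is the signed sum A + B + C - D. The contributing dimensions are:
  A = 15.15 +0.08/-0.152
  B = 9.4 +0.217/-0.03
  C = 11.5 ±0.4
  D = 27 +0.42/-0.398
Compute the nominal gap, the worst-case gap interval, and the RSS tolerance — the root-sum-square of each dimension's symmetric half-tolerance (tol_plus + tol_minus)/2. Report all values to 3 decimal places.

nominal=9.050 wc=[8.048,10.145] rss=0.597

Stack each dimension's contribution:
  +A: nom +15.150 → Σnom=15.150; wc +0.080/-0.152 → slack +0.080/-0.152; half-tol=0.116, Σhalf²=0.013456
  +B: nom +9.400 → Σnom=24.550; wc +0.217/-0.030 → slack +0.297/-0.182; half-tol=0.123, Σhalf²=0.028708
  +C: nom +11.500 → Σnom=36.050; wc +0.400/-0.400 → slack +0.697/-0.582; half-tol=0.400, Σhalf²=0.188708
  -D: nom -27.000 → Σnom=9.050; wc +0.398/-0.420 → slack +1.095/-1.002; half-tol=0.409, Σhalf²=0.355989
Nominal = 9.050. Worst-case = [9.050 - 1.002, 9.050 + 1.095] = [8.048, 10.145]. RSS = √0.355989 = 0.597.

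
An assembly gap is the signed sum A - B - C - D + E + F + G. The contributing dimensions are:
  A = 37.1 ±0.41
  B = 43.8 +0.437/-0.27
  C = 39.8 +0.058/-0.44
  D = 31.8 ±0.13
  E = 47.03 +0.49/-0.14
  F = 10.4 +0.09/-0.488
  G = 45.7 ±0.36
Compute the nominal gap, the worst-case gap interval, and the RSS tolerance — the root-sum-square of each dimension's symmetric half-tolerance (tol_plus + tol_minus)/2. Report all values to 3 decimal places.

nominal=24.830 wc=[22.807,27.020] rss=0.827

Stack each dimension's contribution:
  +A: nom +37.100 → Σnom=37.100; wc +0.410/-0.410 → slack +0.410/-0.410; half-tol=0.410, Σhalf²=0.168100
  -B: nom -43.800 → Σnom=-6.700; wc +0.270/-0.437 → slack +0.680/-0.847; half-tol=0.354, Σhalf²=0.293062
  -C: nom -39.800 → Σnom=-46.500; wc +0.440/-0.058 → slack +1.120/-0.905; half-tol=0.249, Σhalf²=0.355063
  -D: nom -31.800 → Σnom=-78.300; wc +0.130/-0.130 → slack +1.250/-1.035; half-tol=0.130, Σhalf²=0.371963
  +E: nom +47.030 → Σnom=-31.270; wc +0.490/-0.140 → slack +1.740/-1.175; half-tol=0.315, Σhalf²=0.471188
  +F: nom +10.400 → Σnom=-20.870; wc +0.090/-0.488 → slack +1.830/-1.663; half-tol=0.289, Σhalf²=0.554709
  +G: nom +45.700 → Σnom=24.830; wc +0.360/-0.360 → slack +2.190/-2.023; half-tol=0.360, Σhalf²=0.684309
Nominal = 24.830. Worst-case = [24.830 - 2.023, 24.830 + 2.190] = [22.807, 27.020]. RSS = √0.684309 = 0.827.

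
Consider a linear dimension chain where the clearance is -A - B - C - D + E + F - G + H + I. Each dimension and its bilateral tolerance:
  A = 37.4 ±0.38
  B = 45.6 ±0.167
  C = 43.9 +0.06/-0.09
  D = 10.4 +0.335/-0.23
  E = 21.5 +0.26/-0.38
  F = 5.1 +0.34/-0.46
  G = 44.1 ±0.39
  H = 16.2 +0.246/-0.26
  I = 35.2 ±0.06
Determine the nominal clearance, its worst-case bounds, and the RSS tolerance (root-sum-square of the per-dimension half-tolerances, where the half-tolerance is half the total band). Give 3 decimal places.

Stack each dimension's contribution:
  -A: nom -37.400 → Σnom=-37.400; wc +0.380/-0.380 → slack +0.380/-0.380; half-tol=0.380, Σhalf²=0.144400
  -B: nom -45.600 → Σnom=-83.000; wc +0.167/-0.167 → slack +0.547/-0.547; half-tol=0.167, Σhalf²=0.172289
  -C: nom -43.900 → Σnom=-126.900; wc +0.090/-0.060 → slack +0.637/-0.607; half-tol=0.075, Σhalf²=0.177914
  -D: nom -10.400 → Σnom=-137.300; wc +0.230/-0.335 → slack +0.867/-0.942; half-tol=0.283, Σhalf²=0.257720
  +E: nom +21.500 → Σnom=-115.800; wc +0.260/-0.380 → slack +1.127/-1.322; half-tol=0.320, Σhalf²=0.360120
  +F: nom +5.100 → Σnom=-110.700; wc +0.340/-0.460 → slack +1.467/-1.782; half-tol=0.400, Σhalf²=0.520120
  -G: nom -44.100 → Σnom=-154.800; wc +0.390/-0.390 → slack +1.857/-2.172; half-tol=0.390, Σhalf²=0.672220
  +H: nom +16.200 → Σnom=-138.600; wc +0.246/-0.260 → slack +2.103/-2.432; half-tol=0.253, Σhalf²=0.736229
  +I: nom +35.200 → Σnom=-103.400; wc +0.060/-0.060 → slack +2.163/-2.492; half-tol=0.060, Σhalf²=0.739829
Nominal = -103.400. Worst-case = [-103.400 - 2.492, -103.400 + 2.163] = [-105.892, -101.237]. RSS = √0.739829 = 0.860.

nominal=-103.400 wc=[-105.892,-101.237] rss=0.860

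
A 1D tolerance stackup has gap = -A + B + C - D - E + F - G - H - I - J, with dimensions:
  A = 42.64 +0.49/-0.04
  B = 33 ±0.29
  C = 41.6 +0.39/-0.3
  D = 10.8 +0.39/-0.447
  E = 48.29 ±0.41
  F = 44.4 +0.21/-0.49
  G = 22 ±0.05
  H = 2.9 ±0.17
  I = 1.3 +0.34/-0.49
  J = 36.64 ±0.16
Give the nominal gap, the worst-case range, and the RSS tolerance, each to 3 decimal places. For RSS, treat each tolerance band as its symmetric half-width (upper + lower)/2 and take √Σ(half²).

nominal=-45.570 wc=[-48.660,-42.913] rss=0.984

Stack each dimension's contribution:
  -A: nom -42.640 → Σnom=-42.640; wc +0.040/-0.490 → slack +0.040/-0.490; half-tol=0.265, Σhalf²=0.070225
  +B: nom +33.000 → Σnom=-9.640; wc +0.290/-0.290 → slack +0.330/-0.780; half-tol=0.290, Σhalf²=0.154325
  +C: nom +41.600 → Σnom=31.960; wc +0.390/-0.300 → slack +0.720/-1.080; half-tol=0.345, Σhalf²=0.273350
  -D: nom -10.800 → Σnom=21.160; wc +0.447/-0.390 → slack +1.167/-1.470; half-tol=0.418, Σhalf²=0.448492
  -E: nom -48.290 → Σnom=-27.130; wc +0.410/-0.410 → slack +1.577/-1.880; half-tol=0.410, Σhalf²=0.616592
  +F: nom +44.400 → Σnom=17.270; wc +0.210/-0.490 → slack +1.787/-2.370; half-tol=0.350, Σhalf²=0.739092
  -G: nom -22.000 → Σnom=-4.730; wc +0.050/-0.050 → slack +1.837/-2.420; half-tol=0.050, Σhalf²=0.741592
  -H: nom -2.900 → Σnom=-7.630; wc +0.170/-0.170 → slack +2.007/-2.590; half-tol=0.170, Σhalf²=0.770492
  -I: nom -1.300 → Σnom=-8.930; wc +0.490/-0.340 → slack +2.497/-2.930; half-tol=0.415, Σhalf²=0.942717
  -J: nom -36.640 → Σnom=-45.570; wc +0.160/-0.160 → slack +2.657/-3.090; half-tol=0.160, Σhalf²=0.968317
Nominal = -45.570. Worst-case = [-45.570 - 3.090, -45.570 + 2.657] = [-48.660, -42.913]. RSS = √0.968317 = 0.984.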